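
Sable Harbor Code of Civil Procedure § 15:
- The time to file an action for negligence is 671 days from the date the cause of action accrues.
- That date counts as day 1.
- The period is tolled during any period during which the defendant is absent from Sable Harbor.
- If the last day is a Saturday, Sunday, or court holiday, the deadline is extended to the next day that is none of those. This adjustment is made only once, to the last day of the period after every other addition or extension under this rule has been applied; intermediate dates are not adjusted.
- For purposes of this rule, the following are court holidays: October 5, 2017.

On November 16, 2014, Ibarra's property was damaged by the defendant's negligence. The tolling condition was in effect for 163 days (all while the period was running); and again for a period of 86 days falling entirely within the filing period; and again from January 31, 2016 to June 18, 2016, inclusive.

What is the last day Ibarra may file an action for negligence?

October 10, 2017

Counting November 16, 2014 as day 1, day 671 is September 16, 2016.
Tolling adds 163 days: September 16, 2016 + 163 days = February 26, 2017.
Tolling adds 86 days: February 26, 2017 + 86 days = May 23, 2017.
From January 31, 2016 through June 18, 2016 inclusive is 140 days; tolling adds 140 days: May 23, 2017 + 140 days = October 10, 2017.
October 10, 2017 is a Tuesday and not a court holiday, so no extension applies.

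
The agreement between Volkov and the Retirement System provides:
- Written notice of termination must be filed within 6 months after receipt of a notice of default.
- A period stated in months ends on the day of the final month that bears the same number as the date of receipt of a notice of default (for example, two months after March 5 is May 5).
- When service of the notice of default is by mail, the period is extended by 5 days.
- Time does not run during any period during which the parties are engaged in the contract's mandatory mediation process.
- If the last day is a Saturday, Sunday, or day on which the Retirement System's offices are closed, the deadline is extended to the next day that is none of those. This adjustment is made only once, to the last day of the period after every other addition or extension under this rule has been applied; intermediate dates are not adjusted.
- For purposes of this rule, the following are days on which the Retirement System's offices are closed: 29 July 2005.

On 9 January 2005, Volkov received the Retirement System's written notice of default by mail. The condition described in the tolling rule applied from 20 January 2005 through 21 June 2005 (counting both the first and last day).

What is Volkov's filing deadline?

6 months after 9 January 2005 is July 9, 2005.
Service was by mail, adding 5 days: July 9, 2005 + 5 days = July 14, 2005.
From January 20, 2005 through June 21, 2005 inclusive is 153 days; tolling adds 153 days: July 14, 2005 + 153 days = December 14, 2005.
December 14, 2005 is a Wednesday and not a day on which the Retirement System's offices are closed, so no extension applies.

December 14, 2005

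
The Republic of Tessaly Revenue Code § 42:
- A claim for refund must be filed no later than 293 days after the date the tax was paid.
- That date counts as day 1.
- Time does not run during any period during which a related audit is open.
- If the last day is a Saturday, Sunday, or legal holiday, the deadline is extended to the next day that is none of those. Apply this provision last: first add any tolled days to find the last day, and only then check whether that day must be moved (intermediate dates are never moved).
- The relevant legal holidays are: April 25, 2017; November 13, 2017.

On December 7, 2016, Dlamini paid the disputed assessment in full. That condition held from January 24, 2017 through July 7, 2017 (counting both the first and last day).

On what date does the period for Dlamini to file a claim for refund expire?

March 9, 2018

Counting December 7, 2016 as day 1, day 293 is September 25, 2017.
From January 24, 2017 through July 7, 2017 inclusive is 165 days; tolling adds 165 days: September 25, 2017 + 165 days = March 9, 2018.
March 9, 2018 is a Friday and not a legal holiday, so no extension applies.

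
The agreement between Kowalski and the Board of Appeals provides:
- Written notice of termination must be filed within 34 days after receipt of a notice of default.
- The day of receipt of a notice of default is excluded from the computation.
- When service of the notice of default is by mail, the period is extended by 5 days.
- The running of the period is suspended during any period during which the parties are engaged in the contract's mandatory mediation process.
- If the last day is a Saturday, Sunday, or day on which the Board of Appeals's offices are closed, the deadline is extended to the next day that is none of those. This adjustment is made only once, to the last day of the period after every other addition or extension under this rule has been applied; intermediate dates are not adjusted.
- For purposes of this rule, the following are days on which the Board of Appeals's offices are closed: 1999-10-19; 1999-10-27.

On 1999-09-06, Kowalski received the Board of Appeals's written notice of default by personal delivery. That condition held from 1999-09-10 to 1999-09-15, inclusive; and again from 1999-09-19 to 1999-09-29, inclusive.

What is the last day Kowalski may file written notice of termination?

October 28, 1999

34 days after 1999-09-06 is October 10, 1999.
Service was not by mail, so no mail extension applies.
From September 10, 1999 through September 15, 1999 inclusive is 6 days; tolling adds 6 days: October 10, 1999 + 6 days = October 16, 1999.
From September 19, 1999 through September 29, 1999 inclusive is 11 days; tolling adds 11 days: October 16, 1999 + 11 days = October 27, 1999.
October 27, 1999 is a listed holiday. The next qualifying day is October 28, 1999.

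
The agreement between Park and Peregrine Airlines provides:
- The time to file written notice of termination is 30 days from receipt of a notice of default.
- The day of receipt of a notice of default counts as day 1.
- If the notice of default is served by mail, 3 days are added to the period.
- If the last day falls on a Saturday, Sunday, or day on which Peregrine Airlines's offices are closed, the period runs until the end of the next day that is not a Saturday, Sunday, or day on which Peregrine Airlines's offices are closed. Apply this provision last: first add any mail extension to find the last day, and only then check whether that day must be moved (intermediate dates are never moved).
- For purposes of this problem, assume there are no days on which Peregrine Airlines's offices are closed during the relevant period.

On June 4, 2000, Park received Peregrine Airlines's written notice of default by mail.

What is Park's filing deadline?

July 6, 2000

Counting June 4, 2000 as day 1, day 30 is July 3, 2000.
Service was by mail, adding 3 days: July 3, 2000 + 3 days = July 6, 2000.
July 6, 2000 is a Thursday and not a day on which Peregrine Airlines's offices are closed, so no extension applies.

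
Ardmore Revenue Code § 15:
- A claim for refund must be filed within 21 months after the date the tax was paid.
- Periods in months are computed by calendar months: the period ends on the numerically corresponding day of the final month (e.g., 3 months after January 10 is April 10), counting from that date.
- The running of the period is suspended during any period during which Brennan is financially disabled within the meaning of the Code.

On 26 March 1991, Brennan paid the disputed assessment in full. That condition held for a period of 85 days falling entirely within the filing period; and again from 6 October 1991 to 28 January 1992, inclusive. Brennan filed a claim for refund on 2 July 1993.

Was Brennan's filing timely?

Yes

21 months after 26 March 1991 is December 26, 1992.
Tolling adds 85 days: December 26, 1992 + 85 days = March 21, 1993.
From October 6, 1991 through January 28, 1992 inclusive is 115 days; tolling adds 115 days: March 21, 1993 + 115 days = July 14, 1993.
The deadline is July 14, 1993; the filing on July 2, 1993 is on or before that date.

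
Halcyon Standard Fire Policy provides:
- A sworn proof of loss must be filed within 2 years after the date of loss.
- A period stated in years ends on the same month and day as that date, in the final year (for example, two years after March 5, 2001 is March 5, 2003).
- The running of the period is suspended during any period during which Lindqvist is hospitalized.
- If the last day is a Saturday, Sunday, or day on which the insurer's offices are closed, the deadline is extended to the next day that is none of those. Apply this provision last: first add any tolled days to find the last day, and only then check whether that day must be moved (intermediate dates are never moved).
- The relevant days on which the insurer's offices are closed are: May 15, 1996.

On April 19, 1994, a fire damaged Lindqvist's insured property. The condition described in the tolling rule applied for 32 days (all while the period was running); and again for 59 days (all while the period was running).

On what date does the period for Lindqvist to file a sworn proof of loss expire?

July 19, 1996

2 years after April 19, 1994 is April 19, 1996.
Tolling adds 32 days: April 19, 1996 + 32 days = May 21, 1996.
Tolling adds 59 days: May 21, 1996 + 59 days = July 19, 1996.
July 19, 1996 is a Friday and not a day on which the insurer's offices are closed, so no extension applies.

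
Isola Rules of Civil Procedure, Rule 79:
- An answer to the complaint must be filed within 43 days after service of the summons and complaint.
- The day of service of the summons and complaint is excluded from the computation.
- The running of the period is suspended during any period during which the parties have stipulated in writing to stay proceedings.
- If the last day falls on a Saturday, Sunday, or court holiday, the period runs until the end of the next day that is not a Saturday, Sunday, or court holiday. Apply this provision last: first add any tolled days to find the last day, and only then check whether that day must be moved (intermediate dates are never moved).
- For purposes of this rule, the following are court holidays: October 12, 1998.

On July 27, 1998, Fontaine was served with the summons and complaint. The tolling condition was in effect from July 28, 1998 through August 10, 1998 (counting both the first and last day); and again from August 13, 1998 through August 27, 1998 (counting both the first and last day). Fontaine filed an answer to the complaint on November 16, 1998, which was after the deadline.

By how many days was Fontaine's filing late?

43 days after July 27, 1998 is September 8, 1998.
From July 28, 1998 through August 10, 1998 inclusive is 14 days; tolling adds 14 days: September 8, 1998 + 14 days = September 22, 1998.
From August 13, 1998 through August 27, 1998 inclusive is 15 days; tolling adds 15 days: September 22, 1998 + 15 days = October 7, 1998.
October 7, 1998 is a Wednesday and not a court holiday, so no extension applies.
The deadline is October 7, 1998; from October 7, 1998 to November 16, 1998 is 40 days.

40 days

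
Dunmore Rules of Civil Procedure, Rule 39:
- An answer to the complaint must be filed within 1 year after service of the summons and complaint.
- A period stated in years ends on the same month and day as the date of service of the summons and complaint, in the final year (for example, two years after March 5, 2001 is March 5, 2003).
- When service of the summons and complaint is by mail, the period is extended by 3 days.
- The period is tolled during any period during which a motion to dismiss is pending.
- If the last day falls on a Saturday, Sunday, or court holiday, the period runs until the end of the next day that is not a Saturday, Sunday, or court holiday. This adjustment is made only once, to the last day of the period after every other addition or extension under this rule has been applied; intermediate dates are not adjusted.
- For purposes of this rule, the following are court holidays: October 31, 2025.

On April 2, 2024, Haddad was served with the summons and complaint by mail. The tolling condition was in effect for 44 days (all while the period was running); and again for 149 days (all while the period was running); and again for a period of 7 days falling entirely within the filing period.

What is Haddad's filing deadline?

1 year after April 2, 2024 is April 2, 2025.
Service was by mail, adding 3 days: April 2, 2025 + 3 days = April 5, 2025.
Tolling adds 44 days: April 5, 2025 + 44 days = May 19, 2025.
Tolling adds 149 days: May 19, 2025 + 149 days = October 15, 2025.
Tolling adds 7 days: October 15, 2025 + 7 days = October 22, 2025.
October 22, 2025 is a Wednesday and not a court holiday, so no extension applies.

October 22, 2025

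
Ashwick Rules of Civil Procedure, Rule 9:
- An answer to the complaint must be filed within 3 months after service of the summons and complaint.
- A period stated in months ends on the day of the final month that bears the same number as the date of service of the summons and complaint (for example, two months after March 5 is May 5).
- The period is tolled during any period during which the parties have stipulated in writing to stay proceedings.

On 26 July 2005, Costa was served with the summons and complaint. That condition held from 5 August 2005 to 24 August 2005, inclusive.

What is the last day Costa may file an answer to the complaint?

November 15, 2005

3 months after 26 July 2005 is October 26, 2005.
From August 5, 2005 through August 24, 2005 inclusive is 20 days; tolling adds 20 days: October 26, 2005 + 20 days = November 15, 2005.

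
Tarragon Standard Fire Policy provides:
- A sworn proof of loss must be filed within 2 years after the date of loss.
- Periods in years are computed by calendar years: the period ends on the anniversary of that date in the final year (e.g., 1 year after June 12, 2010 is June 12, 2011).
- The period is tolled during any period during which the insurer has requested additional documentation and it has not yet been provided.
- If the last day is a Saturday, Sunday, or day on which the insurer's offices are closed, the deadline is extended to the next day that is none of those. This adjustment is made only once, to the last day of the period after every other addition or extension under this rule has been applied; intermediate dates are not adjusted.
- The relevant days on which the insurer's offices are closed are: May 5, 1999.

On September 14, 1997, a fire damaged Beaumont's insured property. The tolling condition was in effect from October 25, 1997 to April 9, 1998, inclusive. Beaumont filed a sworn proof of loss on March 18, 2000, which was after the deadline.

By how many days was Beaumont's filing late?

2 years after September 14, 1997 is September 14, 1999.
From October 25, 1997 through April 9, 1998 inclusive is 167 days; tolling adds 167 days: September 14, 1999 + 167 days = February 28, 2000.
February 28, 2000 is a Monday and not a day on which the insurer's offices are closed, so no extension applies.
The deadline is February 28, 2000; from February 28, 2000 to March 18, 2000 is 19 days.

19 days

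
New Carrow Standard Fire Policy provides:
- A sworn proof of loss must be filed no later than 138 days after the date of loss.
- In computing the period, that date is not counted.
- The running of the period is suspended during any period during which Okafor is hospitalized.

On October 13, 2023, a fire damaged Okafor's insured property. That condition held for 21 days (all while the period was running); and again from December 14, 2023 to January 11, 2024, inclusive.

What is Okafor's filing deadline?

138 days after October 13, 2023 is February 28, 2024.
Tolling adds 21 days: February 28, 2024 + 21 days = March 20, 2024.
From December 14, 2023 through January 11, 2024 inclusive is 29 days; tolling adds 29 days: March 20, 2024 + 29 days = April 18, 2024.

April 18, 2024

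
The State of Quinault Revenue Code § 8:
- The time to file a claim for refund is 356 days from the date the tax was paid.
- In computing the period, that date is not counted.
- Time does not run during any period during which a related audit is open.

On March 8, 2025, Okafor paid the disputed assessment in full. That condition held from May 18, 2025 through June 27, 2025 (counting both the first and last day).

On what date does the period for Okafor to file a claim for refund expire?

April 9, 2026

356 days after March 8, 2025 is February 27, 2026.
From May 18, 2025 through June 27, 2025 inclusive is 41 days; tolling adds 41 days: February 27, 2026 + 41 days = April 9, 2026.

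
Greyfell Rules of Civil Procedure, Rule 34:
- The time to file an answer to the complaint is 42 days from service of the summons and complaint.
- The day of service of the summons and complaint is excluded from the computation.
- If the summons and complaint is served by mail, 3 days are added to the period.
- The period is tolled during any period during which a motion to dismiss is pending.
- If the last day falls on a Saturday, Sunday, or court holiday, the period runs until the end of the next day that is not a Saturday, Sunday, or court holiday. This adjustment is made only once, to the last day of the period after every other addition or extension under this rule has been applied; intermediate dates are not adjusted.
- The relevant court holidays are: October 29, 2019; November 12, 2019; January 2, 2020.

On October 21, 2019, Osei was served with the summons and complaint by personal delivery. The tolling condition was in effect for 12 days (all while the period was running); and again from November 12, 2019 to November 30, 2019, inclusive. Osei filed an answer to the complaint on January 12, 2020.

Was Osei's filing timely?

42 days after October 21, 2019 is December 2, 2019.
Service was not by mail, so no mail extension applies.
Tolling adds 12 days: December 2, 2019 + 12 days = December 14, 2019.
From November 12, 2019 through November 30, 2019 inclusive is 19 days; tolling adds 19 days: December 14, 2019 + 19 days = January 2, 2020.
January 2, 2020 is a listed holiday. The next qualifying day is January 3, 2020.
The deadline is January 3, 2020; the filing on January 12, 2020 is after that date.

No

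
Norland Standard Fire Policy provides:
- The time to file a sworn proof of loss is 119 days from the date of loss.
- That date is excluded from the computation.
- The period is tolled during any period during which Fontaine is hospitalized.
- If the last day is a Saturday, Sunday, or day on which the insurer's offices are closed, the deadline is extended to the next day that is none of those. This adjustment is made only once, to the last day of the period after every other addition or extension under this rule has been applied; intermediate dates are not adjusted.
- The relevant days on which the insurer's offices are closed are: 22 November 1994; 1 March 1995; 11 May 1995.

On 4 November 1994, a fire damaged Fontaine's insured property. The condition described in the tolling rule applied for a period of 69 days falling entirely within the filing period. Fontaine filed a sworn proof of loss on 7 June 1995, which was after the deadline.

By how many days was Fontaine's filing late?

119 days after 4 November 1994 is March 3, 1995.
Tolling adds 69 days: March 3, 1995 + 69 days = May 11, 1995.
May 11, 1995 is a listed holiday. The next qualifying day is May 12, 1995.
The deadline is May 12, 1995; from May 12, 1995 to June 7, 1995 is 26 days.

26 days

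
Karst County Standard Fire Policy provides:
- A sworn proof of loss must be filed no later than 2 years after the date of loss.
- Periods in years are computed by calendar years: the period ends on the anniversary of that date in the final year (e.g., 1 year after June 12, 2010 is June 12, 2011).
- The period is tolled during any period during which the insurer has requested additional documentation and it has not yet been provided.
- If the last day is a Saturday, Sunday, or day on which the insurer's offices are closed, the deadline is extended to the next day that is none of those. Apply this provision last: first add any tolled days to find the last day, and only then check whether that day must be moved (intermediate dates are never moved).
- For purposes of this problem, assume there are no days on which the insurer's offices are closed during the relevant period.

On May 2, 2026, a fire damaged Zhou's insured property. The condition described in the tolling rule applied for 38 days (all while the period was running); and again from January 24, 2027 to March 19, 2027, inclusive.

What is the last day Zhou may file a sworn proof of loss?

2 years after May 2, 2026 is May 2, 2028.
Tolling adds 38 days: May 2, 2028 + 38 days = June 9, 2028.
From January 24, 2027 through March 19, 2027 inclusive is 55 days; tolling adds 55 days: June 9, 2028 + 55 days = August 3, 2028.
August 3, 2028 is a Thursday and not a day on which the insurer's offices are closed, so no extension applies.

August 3, 2028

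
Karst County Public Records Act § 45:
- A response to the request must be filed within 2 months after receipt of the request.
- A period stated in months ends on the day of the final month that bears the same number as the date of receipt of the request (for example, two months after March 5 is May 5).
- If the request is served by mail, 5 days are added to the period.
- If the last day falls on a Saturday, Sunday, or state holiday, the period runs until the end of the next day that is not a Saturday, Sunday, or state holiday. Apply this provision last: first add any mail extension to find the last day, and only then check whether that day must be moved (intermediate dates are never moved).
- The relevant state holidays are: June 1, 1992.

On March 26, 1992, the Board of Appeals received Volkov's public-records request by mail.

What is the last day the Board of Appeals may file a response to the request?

June 2, 1992

2 months after March 26, 1992 is May 26, 1992.
Service was by mail, adding 5 days: May 26, 1992 + 5 days = May 31, 1992.
May 31, 1992 is Sunday; June 1, 1992 is a listed holiday. The next qualifying day is June 2, 1992.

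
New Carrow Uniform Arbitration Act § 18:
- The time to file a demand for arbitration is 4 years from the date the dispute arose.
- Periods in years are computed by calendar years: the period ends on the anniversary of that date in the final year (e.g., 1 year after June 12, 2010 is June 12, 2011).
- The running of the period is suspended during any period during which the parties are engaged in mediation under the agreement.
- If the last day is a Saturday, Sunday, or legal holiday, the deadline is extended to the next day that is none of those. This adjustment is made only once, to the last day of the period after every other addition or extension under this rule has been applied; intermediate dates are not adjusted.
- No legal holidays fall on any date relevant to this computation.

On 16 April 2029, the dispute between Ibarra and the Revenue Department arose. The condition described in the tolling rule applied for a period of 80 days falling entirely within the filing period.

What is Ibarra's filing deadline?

July 5, 2033

4 years after 16 April 2029 is April 16, 2033.
Tolling adds 80 days: April 16, 2033 + 80 days = July 5, 2033.
July 5, 2033 is a Tuesday and not a legal holiday, so no extension applies.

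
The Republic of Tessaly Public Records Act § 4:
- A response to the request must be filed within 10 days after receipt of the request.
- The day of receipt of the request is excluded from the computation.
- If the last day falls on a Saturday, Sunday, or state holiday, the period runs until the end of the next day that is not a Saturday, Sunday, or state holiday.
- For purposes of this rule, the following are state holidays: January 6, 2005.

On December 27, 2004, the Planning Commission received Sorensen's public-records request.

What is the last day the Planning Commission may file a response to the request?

10 days after December 27, 2004 is January 6, 2005.
January 6, 2005 is a listed holiday. The next qualifying day is January 7, 2005.

January 7, 2005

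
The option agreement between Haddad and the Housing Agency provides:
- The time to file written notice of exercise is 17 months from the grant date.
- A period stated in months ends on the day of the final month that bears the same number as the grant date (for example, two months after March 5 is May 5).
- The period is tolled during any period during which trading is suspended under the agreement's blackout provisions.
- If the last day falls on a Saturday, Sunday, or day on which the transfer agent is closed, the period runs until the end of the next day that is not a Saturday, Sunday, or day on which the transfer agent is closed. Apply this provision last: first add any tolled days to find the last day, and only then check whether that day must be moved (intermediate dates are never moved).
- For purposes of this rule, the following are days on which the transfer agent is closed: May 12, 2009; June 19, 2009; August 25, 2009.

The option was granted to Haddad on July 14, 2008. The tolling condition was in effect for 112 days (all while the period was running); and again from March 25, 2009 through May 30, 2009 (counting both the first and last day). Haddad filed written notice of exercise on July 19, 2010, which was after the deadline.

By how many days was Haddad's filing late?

38 days

17 months after July 14, 2008 is December 14, 2009.
Tolling adds 112 days: December 14, 2009 + 112 days = April 5, 2010.
From March 25, 2009 through May 30, 2009 inclusive is 67 days; tolling adds 67 days: April 5, 2010 + 67 days = June 11, 2010.
June 11, 2010 is a Friday and not a day on which the transfer agent is closed, so no extension applies.
The deadline is June 11, 2010; from June 11, 2010 to July 19, 2010 is 38 days.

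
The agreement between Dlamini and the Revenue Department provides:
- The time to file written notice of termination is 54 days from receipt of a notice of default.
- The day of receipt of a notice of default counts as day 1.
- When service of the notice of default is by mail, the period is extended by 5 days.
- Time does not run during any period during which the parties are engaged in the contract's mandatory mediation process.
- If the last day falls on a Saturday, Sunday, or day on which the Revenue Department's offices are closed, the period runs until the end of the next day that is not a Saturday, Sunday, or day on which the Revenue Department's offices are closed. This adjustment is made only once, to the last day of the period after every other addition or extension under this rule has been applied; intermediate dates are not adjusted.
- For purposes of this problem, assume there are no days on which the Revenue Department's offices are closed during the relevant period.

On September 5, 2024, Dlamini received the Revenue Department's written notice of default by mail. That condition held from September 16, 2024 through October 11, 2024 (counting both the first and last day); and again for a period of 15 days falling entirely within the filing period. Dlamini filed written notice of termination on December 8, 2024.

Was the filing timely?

Counting September 5, 2024 as day 1, day 54 is October 28, 2024.
Service was by mail, adding 5 days: October 28, 2024 + 5 days = November 2, 2024.
From September 16, 2024 through October 11, 2024 inclusive is 26 days; tolling adds 26 days: November 2, 2024 + 26 days = November 28, 2024.
Tolling adds 15 days: November 28, 2024 + 15 days = December 13, 2024.
December 13, 2024 is a Friday and not a day on which the Revenue Department's offices are closed, so no extension applies.
The deadline is December 13, 2024; the filing on December 8, 2024 is on or before that date.

Yes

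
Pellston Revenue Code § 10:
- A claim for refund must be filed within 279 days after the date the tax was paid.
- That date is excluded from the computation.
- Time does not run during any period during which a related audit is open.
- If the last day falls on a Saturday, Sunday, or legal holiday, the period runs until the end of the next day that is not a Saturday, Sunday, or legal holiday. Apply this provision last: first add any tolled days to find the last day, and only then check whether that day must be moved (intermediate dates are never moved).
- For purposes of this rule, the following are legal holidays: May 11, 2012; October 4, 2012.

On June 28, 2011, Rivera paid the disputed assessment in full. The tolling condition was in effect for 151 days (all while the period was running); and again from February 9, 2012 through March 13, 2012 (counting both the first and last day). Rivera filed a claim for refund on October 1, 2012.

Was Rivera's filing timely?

Yes

279 days after June 28, 2011 is April 2, 2012.
Tolling adds 151 days: April 2, 2012 + 151 days = August 31, 2012.
From February 9, 2012 through March 13, 2012 inclusive is 34 days; tolling adds 34 days: August 31, 2012 + 34 days = October 4, 2012.
October 4, 2012 is a listed holiday. The next qualifying day is October 5, 2012.
The deadline is October 5, 2012; the filing on October 1, 2012 is on or before that date.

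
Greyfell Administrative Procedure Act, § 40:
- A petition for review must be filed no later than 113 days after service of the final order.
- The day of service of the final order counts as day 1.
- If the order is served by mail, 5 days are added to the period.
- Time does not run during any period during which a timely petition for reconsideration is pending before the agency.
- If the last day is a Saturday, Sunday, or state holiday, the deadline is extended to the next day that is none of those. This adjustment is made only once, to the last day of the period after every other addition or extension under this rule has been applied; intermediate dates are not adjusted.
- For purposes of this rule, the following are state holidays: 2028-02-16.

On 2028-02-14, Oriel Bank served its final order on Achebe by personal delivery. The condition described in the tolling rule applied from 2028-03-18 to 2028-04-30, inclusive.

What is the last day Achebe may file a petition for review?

Counting 2028-02-14 as day 1, day 113 is June 5, 2028.
Service was not by mail, so no mail extension applies.
From March 18, 2028 through April 30, 2028 inclusive is 44 days; tolling adds 44 days: June 5, 2028 + 44 days = July 19, 2028.
July 19, 2028 is a Wednesday and not a state holiday, so no extension applies.

July 19, 2028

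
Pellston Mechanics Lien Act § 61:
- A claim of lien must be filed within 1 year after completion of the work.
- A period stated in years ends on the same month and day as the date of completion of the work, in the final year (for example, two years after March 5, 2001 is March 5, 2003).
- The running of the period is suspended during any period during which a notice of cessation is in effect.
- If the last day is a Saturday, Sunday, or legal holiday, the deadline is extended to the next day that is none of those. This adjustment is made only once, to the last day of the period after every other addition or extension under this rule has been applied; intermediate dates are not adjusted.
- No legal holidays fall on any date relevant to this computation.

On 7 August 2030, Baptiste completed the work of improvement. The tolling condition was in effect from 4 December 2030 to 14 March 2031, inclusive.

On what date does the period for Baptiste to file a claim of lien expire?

November 17, 2031

1 year after 7 August 2030 is August 7, 2031.
From December 4, 2030 through March 14, 2031 inclusive is 101 days; tolling adds 101 days: August 7, 2031 + 101 days = November 16, 2031.
November 16, 2031 is Sunday. The next qualifying day is November 17, 2031.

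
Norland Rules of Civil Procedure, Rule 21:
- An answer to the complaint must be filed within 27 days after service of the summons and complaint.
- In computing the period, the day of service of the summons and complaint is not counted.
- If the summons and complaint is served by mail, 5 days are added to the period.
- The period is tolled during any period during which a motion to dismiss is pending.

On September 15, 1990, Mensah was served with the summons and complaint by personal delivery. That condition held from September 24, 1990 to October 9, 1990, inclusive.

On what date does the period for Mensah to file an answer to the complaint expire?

27 days after September 15, 1990 is October 12, 1990.
Service was not by mail, so no mail extension applies.
From September 24, 1990 through October 9, 1990 inclusive is 16 days; tolling adds 16 days: October 12, 1990 + 16 days = October 28, 1990.

October 28, 1990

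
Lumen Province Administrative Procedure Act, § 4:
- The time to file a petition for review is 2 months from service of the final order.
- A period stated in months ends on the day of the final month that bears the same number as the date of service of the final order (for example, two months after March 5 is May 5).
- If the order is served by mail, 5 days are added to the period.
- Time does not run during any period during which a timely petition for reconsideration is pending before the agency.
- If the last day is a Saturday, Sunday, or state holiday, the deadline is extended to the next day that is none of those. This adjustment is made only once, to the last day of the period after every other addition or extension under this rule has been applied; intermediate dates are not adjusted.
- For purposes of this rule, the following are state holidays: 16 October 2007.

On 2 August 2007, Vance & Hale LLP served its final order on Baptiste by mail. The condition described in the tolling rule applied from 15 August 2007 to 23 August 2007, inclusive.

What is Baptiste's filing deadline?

2 months after 2 August 2007 is October 2, 2007.
Service was by mail, adding 5 days: October 2, 2007 + 5 days = October 7, 2007.
From August 15, 2007 through August 23, 2007 inclusive is 9 days; tolling adds 9 days: October 7, 2007 + 9 days = October 16, 2007.
October 16, 2007 is a listed holiday. The next qualifying day is October 17, 2007.

October 17, 2007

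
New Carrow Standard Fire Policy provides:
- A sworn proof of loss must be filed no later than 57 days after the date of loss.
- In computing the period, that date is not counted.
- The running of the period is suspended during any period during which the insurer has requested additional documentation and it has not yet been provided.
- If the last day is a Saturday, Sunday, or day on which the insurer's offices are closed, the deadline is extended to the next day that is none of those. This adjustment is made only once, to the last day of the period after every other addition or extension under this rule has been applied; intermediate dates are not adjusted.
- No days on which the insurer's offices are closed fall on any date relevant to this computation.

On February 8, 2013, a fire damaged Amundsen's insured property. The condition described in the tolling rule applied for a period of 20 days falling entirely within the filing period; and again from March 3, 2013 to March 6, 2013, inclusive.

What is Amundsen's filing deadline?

April 30, 2013

57 days after February 8, 2013 is April 6, 2013.
Tolling adds 20 days: April 6, 2013 + 20 days = April 26, 2013.
From March 3, 2013 through March 6, 2013 inclusive is 4 days; tolling adds 4 days: April 26, 2013 + 4 days = April 30, 2013.
April 30, 2013 is a Tuesday and not a day on which the insurer's offices are closed, so no extension applies.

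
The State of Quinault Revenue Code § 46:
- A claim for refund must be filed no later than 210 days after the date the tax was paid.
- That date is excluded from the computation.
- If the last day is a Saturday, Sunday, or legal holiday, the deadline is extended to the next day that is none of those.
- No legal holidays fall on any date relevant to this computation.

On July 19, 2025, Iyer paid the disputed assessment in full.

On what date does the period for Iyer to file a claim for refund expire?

210 days after July 19, 2025 is February 14, 2026.
February 14, 2026 is Saturday; February 15, 2026 is Sunday. The next qualifying day is February 16, 2026.

February 16, 2026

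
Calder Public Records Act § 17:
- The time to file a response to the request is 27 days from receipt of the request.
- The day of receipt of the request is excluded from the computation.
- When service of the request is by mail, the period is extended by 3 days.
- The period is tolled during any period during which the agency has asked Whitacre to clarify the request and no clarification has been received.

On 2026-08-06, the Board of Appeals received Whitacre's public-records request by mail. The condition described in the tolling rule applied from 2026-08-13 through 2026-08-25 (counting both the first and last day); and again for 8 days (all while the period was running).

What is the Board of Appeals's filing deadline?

27 days after 2026-08-06 is September 2, 2026.
Service was by mail, adding 3 days: September 2, 2026 + 3 days = September 5, 2026.
From August 13, 2026 through August 25, 2026 inclusive is 13 days; tolling adds 13 days: September 5, 2026 + 13 days = September 18, 2026.
Tolling adds 8 days: September 18, 2026 + 8 days = September 26, 2026.

September 26, 2026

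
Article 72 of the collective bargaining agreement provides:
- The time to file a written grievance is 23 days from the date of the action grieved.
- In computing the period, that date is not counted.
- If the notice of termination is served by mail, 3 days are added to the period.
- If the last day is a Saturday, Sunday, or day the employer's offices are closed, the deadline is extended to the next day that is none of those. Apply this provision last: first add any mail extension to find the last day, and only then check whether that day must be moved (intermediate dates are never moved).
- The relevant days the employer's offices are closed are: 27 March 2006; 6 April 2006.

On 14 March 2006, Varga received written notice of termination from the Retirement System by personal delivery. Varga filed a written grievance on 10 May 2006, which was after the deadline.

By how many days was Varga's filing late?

33 days

23 days after 14 March 2006 is April 6, 2006.
Service was not by mail, so no mail extension applies.
April 6, 2006 is a listed holiday. The next qualifying day is April 7, 2006.
The deadline is April 7, 2006; from April 7, 2006 to May 10, 2006 is 33 days.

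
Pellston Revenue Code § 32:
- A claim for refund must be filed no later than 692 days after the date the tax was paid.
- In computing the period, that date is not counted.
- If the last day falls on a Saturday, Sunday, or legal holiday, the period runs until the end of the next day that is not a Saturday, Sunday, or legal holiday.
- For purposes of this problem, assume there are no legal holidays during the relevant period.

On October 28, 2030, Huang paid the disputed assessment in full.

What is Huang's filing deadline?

692 days after October 28, 2030 is September 19, 2032.
September 19, 2032 is Sunday. The next qualifying day is September 20, 2032.

September 20, 2032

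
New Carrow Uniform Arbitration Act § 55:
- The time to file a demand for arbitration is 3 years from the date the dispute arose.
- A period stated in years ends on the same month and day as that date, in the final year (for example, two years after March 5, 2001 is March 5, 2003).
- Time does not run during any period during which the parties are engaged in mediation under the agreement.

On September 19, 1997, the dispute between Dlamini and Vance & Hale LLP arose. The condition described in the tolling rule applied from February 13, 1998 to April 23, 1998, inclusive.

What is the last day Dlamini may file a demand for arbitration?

3 years after September 19, 1997 is September 19, 2000.
From February 13, 1998 through April 23, 1998 inclusive is 70 days; tolling adds 70 days: September 19, 2000 + 70 days = November 28, 2000.

November 28, 2000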